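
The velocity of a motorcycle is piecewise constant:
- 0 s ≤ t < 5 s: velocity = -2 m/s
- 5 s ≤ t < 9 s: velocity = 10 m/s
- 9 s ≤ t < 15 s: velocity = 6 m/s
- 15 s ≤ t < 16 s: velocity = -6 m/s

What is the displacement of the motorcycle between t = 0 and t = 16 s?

Displacement is the signed area under the v-t curve.
0–5 s: -2 × 5 = -10 m
5–9 s: 10 × 4 = 40 m
9–15 s: 6 × 6 = 36 m
15–16 s: -6 × 1 = -6 m
Net displacement = 60 m

60 m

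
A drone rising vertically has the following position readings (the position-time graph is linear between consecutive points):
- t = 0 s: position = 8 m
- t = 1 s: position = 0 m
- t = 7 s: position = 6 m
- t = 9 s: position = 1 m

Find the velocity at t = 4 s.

Velocity is the slope of the x-t graph on 1–7 s: (6 − 0)/(7 − 1) = 1 m/s.

1 m/s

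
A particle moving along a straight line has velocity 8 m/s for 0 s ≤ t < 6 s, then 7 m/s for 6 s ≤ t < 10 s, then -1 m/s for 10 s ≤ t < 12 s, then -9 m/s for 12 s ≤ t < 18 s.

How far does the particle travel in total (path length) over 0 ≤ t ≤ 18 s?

132 m

Distance (not displacement) is the total path length: add the absolute areas under v-t.
0–6 s: |8| × 6 = 48 m
6–10 s: |7| × 4 = 28 m
10–12 s: |-1| × 2 = 2 m
12–18 s: |-9| × 6 = 54 m
Total distance = 132 m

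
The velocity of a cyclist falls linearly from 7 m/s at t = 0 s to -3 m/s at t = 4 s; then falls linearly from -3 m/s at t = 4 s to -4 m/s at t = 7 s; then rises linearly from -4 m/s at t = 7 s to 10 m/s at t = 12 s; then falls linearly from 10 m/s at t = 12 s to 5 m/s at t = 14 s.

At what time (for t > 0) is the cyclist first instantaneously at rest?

v changes sign on 0–4 s (from 7 to -3); the graph is linear there, so v = 0 at t = 0 + (-7)·(4 − 0)/(-3 − 7) = 2.8 s.

t = 2.8 s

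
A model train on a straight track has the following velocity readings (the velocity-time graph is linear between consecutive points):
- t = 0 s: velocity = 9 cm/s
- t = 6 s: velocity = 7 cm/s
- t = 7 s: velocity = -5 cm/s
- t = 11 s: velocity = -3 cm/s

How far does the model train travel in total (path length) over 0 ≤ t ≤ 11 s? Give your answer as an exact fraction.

Distance (not displacement) is the total path length: add the absolute areas under v-t.
0–6 s: |½(9 + 7)(6)| = 48 cm
6–7 s: v = 0 at t = 79/12 s; triangle areas 49/24 + 25/24 = 37/12 cm
7–11 s: |½(-5 + -3)(4)| = 16 cm
Total distance = 805/12 cm

805/12 cm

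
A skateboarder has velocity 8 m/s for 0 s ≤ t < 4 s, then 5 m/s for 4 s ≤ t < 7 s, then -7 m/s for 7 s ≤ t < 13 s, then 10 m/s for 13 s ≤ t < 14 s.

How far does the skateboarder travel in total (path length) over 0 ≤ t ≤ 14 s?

Distance (not displacement) is the total path length: add the absolute areas under v-t.
0–4 s: |8| × 4 = 32 m
4–7 s: |5| × 3 = 15 m
7–13 s: |-7| × 6 = 42 m
13–14 s: |10| × 1 = 10 m
Total distance = 99 m

99 m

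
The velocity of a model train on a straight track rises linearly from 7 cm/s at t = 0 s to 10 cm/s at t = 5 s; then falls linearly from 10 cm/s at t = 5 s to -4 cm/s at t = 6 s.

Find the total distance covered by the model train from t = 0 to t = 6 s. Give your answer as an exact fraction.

653/14 cm

Distance (not displacement) is the total path length: add the absolute areas under v-t.
0–5 s: |½(7 + 10)(5)| = 42.5 cm
5–6 s: v = 0 at t = 40/7 s; triangle areas 25/7 + 4/7 = 29/7 cm
Total distance = 653/14 cm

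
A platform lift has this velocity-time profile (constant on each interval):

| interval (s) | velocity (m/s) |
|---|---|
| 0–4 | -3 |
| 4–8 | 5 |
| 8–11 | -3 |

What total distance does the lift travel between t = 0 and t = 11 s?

41 m

Distance (not displacement) is the total path length: add the absolute areas under v-t.
0–4 s: |-3| × 4 = 12 m
4–8 s: |5| × 4 = 20 m
8–11 s: |-3| × 3 = 9 m
Total distance = 41 m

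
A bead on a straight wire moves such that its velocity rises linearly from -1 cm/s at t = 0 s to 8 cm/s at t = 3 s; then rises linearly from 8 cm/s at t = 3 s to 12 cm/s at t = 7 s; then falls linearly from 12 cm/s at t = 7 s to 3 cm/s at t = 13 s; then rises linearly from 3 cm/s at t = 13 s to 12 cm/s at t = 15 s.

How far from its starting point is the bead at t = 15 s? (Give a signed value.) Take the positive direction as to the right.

Displacement is the signed area under the v-t curve.
0–3 s: ½(-1 + 8)(3) = 10.5 cm
3–7 s: ½(8 + 12)(4) = 40 cm
7–13 s: ½(12 + 3)(6) = 45 cm
13–15 s: ½(3 + 12)(2) = 15 cm
Net displacement = 110.5 cm

110.5 cm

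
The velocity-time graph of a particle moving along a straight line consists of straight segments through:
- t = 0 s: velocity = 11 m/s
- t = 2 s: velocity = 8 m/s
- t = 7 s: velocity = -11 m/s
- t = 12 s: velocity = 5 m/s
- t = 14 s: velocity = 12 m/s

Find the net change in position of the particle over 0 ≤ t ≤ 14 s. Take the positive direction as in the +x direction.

13.5 m

Displacement is the signed area under the v-t curve.
0–2 s: ½(11 + 8)(2) = 19 m
2–7 s: ½(8 + -11)(5) = -7.5 m
7–12 s: ½(-11 + 5)(5) = -15 m
12–14 s: ½(5 + 12)(2) = 17 m
Net displacement = 13.5 m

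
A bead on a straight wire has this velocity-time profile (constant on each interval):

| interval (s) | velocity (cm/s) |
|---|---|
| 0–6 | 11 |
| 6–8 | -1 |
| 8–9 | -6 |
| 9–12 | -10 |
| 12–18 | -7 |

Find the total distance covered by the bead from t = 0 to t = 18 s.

146 cm

Distance (not displacement) is the total path length: add the absolute areas under v-t.
0–6 s: |11| × 6 = 66 cm
6–8 s: |-1| × 2 = 2 cm
8–9 s: |-6| × 1 = 6 cm
9–12 s: |-10| × 3 = 30 cm
12–18 s: |-7| × 6 = 42 cm
Total distance = 146 cm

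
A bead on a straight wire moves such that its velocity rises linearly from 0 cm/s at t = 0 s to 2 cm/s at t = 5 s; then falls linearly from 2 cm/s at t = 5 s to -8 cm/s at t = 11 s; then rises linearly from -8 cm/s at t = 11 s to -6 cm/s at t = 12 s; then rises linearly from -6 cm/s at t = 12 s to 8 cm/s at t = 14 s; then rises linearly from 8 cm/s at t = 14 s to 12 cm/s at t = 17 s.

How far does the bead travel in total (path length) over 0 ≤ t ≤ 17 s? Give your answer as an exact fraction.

2434/35 cm

Total distance travelled is ∫|v| dt — sum the magnitudes of each area piece.
0–5 s: |½(0 + 2)(5)| = 5 cm
5–11 s: v = 0 at t = 6.2 s; triangle areas 1.2 + 19.2 = 20.4 cm
11–12 s: |½(-8 + -6)(1)| = 7 cm
12–14 s: v = 0 at t = 90/7 s; triangle areas 18/7 + 32/7 = 50/7 cm
14–17 s: |½(8 + 12)(3)| = 30 cm
Total distance = 2434/35 cm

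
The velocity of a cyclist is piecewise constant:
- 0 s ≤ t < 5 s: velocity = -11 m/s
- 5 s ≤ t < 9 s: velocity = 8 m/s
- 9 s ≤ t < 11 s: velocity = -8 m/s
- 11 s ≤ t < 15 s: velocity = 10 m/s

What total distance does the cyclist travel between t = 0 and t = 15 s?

Distance (not displacement) is the total path length: add the absolute areas under v-t.
0–5 s: |-11| × 5 = 55 m
5–9 s: |8| × 4 = 32 m
9–11 s: |-8| × 2 = 16 m
11–15 s: |10| × 4 = 40 m
Total distance = 143 m

143 m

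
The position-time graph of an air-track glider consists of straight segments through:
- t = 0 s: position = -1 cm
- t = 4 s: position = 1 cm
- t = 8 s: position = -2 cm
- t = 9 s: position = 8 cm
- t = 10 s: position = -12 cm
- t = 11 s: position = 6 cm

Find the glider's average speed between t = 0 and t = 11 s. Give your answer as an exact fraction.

Average speed = (total path length)/(elapsed time); on a piecewise-linear x-t graph the path length is Σ|Δx|.
0–4 s: |Δx| = |1 − -1| = 2 cm
4–8 s: |Δx| = |-2 − 1| = 3 cm
8–9 s: |Δx| = |8 − -2| = 10 cm
9–10 s: |Δx| = |-12 − 8| = 20 cm
10–11 s: |Δx| = |6 − -12| = 18 cm
Total path = 53 cm; average speed = 53/11 = 53/11 cm/s.

53/11 cm/s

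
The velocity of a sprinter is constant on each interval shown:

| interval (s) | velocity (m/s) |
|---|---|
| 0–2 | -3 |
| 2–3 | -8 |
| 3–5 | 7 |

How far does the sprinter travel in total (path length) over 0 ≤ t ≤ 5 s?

28 m

Distance (not displacement) is the total path length: add the absolute areas under v-t.
0–2 s: |-3| × 2 = 6 m
2–3 s: |-8| × 1 = 8 m
3–5 s: |7| × 2 = 14 m
Total distance = 28 m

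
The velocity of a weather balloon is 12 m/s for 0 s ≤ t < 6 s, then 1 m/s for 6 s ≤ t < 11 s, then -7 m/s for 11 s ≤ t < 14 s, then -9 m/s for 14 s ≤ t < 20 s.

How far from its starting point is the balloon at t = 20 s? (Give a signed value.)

Net displacement equals the area under the velocity-time graph (areas below the axis count negative).
0–6 s: 12 × 6 = 72 m
6–11 s: 1 × 5 = 5 m
11–14 s: -7 × 3 = -21 m
14–20 s: -9 × 6 = -54 m
Net displacement = 2 m

2 m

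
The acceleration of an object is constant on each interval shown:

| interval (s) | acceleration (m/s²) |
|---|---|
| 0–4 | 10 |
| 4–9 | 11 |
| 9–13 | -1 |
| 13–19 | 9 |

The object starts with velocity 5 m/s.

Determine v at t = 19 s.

150 m/s

Δv equals the area under the a-t graph; then v = v₀ + Δv.
0–4 s: 10 × 4 = 40 m/s
4–9 s: 11 × 5 = 55 m/s
9–13 s: -1 × 4 = -4 m/s
13–19 s: 9 × 6 = 54 m/s
Δv = 145 m/s, so v(19) = 5 + (145) = 150 m/s.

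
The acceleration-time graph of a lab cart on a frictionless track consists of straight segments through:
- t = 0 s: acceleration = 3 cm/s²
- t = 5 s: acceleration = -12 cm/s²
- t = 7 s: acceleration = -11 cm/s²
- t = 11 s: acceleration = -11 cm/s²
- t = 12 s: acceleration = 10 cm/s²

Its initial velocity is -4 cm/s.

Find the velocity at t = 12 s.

Δv equals the area under the a-t graph; then v = v₀ + Δv.
0–5 s: ½(3 + -12)(5) = -22.5 cm/s
5–7 s: ½(-12 + -11)(2) = -23 cm/s
7–11 s: -11 × 4 = -44 cm/s
11–12 s: ½(-11 + 10)(1) = -0.5 cm/s
Δv = -90 cm/s, so v(12) = -4 + (-90) = -94 cm/s.

-94 cm/s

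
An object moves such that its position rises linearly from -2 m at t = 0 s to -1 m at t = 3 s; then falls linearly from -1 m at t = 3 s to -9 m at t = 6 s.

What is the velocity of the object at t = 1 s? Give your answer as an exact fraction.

Velocity is the slope of the x-t graph on 0–3 s: (-1 − -2)/(3 − 0) = 1/3 m/s.

1/3 m/s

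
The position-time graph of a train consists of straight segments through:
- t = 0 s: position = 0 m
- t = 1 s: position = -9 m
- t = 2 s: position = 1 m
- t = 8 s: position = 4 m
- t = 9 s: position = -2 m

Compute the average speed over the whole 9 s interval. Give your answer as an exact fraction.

Average speed = (total path length)/(elapsed time); on a piecewise-linear x-t graph the path length is Σ|Δx|.
0–1 s: |Δx| = |-9 − 0| = 9 m
1–2 s: |Δx| = |1 − -9| = 10 m
2–8 s: |Δx| = |4 − 1| = 3 m
8–9 s: |Δx| = |-2 − 4| = 6 m
Total path = 28 m; average speed = 28/9 = 28/9 m/s.

28/9 m/s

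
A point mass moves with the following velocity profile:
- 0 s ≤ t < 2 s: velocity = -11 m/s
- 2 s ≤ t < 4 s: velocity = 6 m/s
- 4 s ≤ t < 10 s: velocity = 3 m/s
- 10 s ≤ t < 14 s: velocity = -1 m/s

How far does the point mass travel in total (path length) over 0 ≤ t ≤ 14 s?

56 m

Distance (not displacement) is the total path length: add the absolute areas under v-t.
0–2 s: |-11| × 2 = 22 m
2–4 s: |6| × 2 = 12 m
4–10 s: |3| × 6 = 18 m
10–14 s: |-1| × 4 = 4 m
Total distance = 56 m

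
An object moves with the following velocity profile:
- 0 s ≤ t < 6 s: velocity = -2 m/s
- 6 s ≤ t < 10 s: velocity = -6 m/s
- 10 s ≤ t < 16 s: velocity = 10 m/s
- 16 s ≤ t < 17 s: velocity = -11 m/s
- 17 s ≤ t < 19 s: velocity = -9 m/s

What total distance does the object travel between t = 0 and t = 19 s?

Distance (not displacement) is the total path length: add the absolute areas under v-t.
0–6 s: |-2| × 6 = 12 m
6–10 s: |-6| × 4 = 24 m
10–16 s: |10| × 6 = 60 m
16–17 s: |-11| × 1 = 11 m
17–19 s: |-9| × 2 = 18 m
Total distance = 125 m

125 m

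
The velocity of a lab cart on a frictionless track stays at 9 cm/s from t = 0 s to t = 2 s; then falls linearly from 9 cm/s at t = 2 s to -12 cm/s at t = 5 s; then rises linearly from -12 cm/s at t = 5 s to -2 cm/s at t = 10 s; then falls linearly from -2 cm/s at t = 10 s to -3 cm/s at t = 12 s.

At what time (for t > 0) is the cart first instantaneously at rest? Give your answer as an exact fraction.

v changes sign on 2–5 s (from 9 to -12); the graph is linear there, so v = 0 at t = 2 + (-9)·(5 − 2)/(-12 − 9) = 23/7 s.

t = 23/7 s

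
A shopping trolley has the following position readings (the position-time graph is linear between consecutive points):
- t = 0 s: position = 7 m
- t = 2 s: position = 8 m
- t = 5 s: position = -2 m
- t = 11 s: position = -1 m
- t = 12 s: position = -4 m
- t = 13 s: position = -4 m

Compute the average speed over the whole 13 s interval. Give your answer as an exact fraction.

Average speed = (total path length)/(elapsed time); on a piecewise-linear x-t graph the path length is Σ|Δx|.
0–2 s: |Δx| = |8 − 7| = 1 m
2–5 s: |Δx| = |-2 − 8| = 10 m
5–11 s: |Δx| = |-1 − -2| = 1 m
11–12 s: |Δx| = |-4 − -1| = 3 m
12–13 s: |Δx| = |-4 − -4| = 0 m
Total path = 15 m; average speed = 15/13 = 15/13 m/s.

15/13 m/s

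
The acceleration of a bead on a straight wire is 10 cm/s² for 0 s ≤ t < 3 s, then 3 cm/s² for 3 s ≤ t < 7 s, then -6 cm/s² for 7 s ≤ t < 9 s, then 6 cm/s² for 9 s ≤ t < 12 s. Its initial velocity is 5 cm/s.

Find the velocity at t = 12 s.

Δv equals the area under the a-t graph; then v = v₀ + Δv.
0–3 s: 10 × 3 = 30 cm/s
3–7 s: 3 × 4 = 12 cm/s
7–9 s: -6 × 2 = -12 cm/s
9–12 s: 6 × 3 = 18 cm/s
Δv = 48 cm/s, so v(12) = 5 + (48) = 53 cm/s.

53 cm/s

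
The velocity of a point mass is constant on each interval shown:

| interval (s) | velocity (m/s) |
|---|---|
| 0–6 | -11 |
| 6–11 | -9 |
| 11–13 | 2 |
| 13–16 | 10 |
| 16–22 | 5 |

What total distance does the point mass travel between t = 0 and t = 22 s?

Distance (not displacement) is the total path length: add the absolute areas under v-t.
0–6 s: |-11| × 6 = 66 m
6–11 s: |-9| × 5 = 45 m
11–13 s: |2| × 2 = 4 m
13–16 s: |10| × 3 = 30 m
16–22 s: |5| × 6 = 30 m
Total distance = 175 m

175 m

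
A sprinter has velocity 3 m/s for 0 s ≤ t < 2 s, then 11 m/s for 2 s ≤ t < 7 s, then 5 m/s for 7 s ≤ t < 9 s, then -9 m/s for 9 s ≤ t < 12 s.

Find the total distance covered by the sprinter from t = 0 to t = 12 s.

98 m

Total distance travelled is ∫|v| dt — sum the magnitudes of each area piece.
0–2 s: |3| × 2 = 6 m
2–7 s: |11| × 5 = 55 m
7–9 s: |5| × 2 = 10 m
9–12 s: |-9| × 3 = 27 m
Total distance = 98 m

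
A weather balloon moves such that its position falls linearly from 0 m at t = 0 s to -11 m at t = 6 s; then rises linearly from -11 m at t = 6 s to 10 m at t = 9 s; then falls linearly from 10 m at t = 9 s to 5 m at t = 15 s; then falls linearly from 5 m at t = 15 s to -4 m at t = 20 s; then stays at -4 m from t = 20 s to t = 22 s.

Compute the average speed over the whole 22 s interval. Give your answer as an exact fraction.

Average speed = (total path length)/(elapsed time); on a piecewise-linear x-t graph the path length is Σ|Δx|.
0–6 s: |Δx| = |-11 − 0| = 11 m
6–9 s: |Δx| = |10 − -11| = 21 m
9–15 s: |Δx| = |5 − 10| = 5 m
15–20 s: |Δx| = |-4 − 5| = 9 m
20–22 s: |Δx| = |-4 − -4| = 0 m
Total path = 46 m; average speed = 46/22 = 23/11 m/s.

23/11 m/s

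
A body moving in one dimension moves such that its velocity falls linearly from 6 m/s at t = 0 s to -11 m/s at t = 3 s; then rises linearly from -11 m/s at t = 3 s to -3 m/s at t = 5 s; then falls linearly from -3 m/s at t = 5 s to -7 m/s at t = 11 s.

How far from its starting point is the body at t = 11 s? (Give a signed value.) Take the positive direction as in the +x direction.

-51.5 m

Net displacement equals the area under the velocity-time graph (areas below the axis count negative).
0–3 s: ½(6 + -11)(3) = -7.5 m
3–5 s: ½(-11 + -3)(2) = -14 m
5–11 s: ½(-3 + -7)(6) = -30 m
Net displacement = -51.5 m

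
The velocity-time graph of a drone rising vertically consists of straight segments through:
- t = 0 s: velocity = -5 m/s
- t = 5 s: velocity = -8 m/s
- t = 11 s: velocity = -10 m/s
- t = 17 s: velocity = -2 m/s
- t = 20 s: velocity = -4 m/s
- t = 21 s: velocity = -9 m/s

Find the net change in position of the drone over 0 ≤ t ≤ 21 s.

-138 m

Displacement is the signed area under the v-t curve.
0–5 s: ½(-5 + -8)(5) = -32.5 m
5–11 s: ½(-8 + -10)(6) = -54 m
11–17 s: ½(-10 + -2)(6) = -36 m
17–20 s: ½(-2 + -4)(3) = -9 m
20–21 s: ½(-4 + -9)(1) = -6.5 m
Net displacement = -138 m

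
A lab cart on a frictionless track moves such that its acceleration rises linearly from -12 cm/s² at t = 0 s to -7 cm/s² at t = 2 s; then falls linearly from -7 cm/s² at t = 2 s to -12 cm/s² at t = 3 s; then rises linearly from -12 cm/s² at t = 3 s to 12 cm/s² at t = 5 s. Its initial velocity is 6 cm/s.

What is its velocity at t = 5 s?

Δv equals the area under the a-t graph; then v = v₀ + Δv.
0–2 s: ½(-12 + -7)(2) = -19 cm/s
2–3 s: ½(-7 + -12)(1) = -9.5 cm/s
3–5 s: ½(-12 + 12)(2) = 0 cm/s
Δv = -28.5 cm/s, so v(5) = 6 + (-28.5) = -22.5 cm/s.

-22.5 cm/s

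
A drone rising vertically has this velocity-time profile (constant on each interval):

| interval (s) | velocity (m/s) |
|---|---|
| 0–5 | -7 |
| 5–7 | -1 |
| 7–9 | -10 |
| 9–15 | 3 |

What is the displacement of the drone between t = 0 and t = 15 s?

-39 m

Displacement is the signed area under the v-t curve.
0–5 s: -7 × 5 = -35 m
5–7 s: -1 × 2 = -2 m
7–9 s: -10 × 2 = -20 m
9–15 s: 3 × 6 = 18 m
Net displacement = -39 m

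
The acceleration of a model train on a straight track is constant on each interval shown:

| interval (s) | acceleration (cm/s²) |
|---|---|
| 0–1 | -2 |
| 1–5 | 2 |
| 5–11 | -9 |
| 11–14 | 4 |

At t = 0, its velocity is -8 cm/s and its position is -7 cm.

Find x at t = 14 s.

On each constant-a segment, Δv = aΔt and Δx = v₀Δt + ½aΔt²; chain segment to segment.
0–1 s: v starts -8 cm/s; Δx = -8·1 + ½·-2·1² = -9 cm; v ends -10 cm/s.
1–5 s: v starts -10 cm/s; Δx = -10·4 + ½·2·4² = -24 cm; v ends -2 cm/s.
5–11 s: v starts -2 cm/s; Δx = -2·6 + ½·-9·6² = -174 cm; v ends -56 cm/s.
11–14 s: v starts -56 cm/s; Δx = -56·3 + ½·4·3² = -150 cm; v ends -44 cm/s.
x(14) = -7 + Σ Δx = -364 cm.

-364 cm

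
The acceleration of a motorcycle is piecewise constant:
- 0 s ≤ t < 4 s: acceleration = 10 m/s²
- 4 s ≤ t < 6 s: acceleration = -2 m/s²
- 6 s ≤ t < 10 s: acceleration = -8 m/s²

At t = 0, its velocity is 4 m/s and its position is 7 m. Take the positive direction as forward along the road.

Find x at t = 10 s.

On each constant-a segment, Δv = aΔt and Δx = v₀Δt + ½aΔt²; chain segment to segment.
0–4 s: v starts 4 m/s; Δx = 4·4 + ½·10·4² = 96 m; v ends 44 m/s.
4–6 s: v starts 44 m/s; Δx = 44·2 + ½·-2·2² = 84 m; v ends 40 m/s.
6–10 s: v starts 40 m/s; Δx = 40·4 + ½·-8·4² = 96 m; v ends 8 m/s.
x(10) = 7 + Σ Δx = 283 m.

283 m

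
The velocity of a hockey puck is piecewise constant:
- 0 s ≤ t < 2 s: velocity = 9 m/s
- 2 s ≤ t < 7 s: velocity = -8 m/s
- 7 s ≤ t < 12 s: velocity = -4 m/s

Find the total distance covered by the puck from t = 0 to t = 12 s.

Distance (not displacement) is the total path length: add the absolute areas under v-t.
0–2 s: |9| × 2 = 18 m
2–7 s: |-8| × 5 = 40 m
7–12 s: |-4| × 5 = 20 m
Total distance = 78 m

78 m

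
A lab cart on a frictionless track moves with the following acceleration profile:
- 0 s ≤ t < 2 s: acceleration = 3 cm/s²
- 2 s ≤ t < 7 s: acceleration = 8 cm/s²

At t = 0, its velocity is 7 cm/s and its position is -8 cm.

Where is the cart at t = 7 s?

On each constant-a segment, Δv = aΔt and Δx = v₀Δt + ½aΔt²; chain segment to segment.
0–2 s: v starts 7 cm/s; Δx = 7·2 + ½·3·2² = 20 cm; v ends 13 cm/s.
2–7 s: v starts 13 cm/s; Δx = 13·5 + ½·8·5² = 165 cm; v ends 53 cm/s.
x(7) = -8 + Σ Δx = 177 cm.

177 cm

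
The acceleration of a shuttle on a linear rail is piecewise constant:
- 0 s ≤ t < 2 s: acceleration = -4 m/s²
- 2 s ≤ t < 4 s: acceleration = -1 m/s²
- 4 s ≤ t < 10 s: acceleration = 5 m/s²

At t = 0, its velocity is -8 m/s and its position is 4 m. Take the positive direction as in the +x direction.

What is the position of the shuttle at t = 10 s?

-72 m

On each constant-a segment, Δv = aΔt and Δx = v₀Δt + ½aΔt²; chain segment to segment.
0–2 s: v starts -8 m/s; Δx = -8·2 + ½·-4·2² = -24 m; v ends -16 m/s.
2–4 s: v starts -16 m/s; Δx = -16·2 + ½·-1·2² = -34 m; v ends -18 m/s.
4–10 s: v starts -18 m/s; Δx = -18·6 + ½·5·6² = -18 m; v ends 12 m/s.
x(10) = 4 + Σ Δx = -72 m.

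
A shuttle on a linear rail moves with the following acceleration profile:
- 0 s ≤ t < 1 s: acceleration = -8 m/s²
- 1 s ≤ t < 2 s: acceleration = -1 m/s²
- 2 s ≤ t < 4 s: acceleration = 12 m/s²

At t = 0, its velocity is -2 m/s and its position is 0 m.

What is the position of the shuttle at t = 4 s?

On each constant-a segment, Δv = aΔt and Δx = v₀Δt + ½aΔt²; chain segment to segment.
0–1 s: v starts -2 m/s; Δx = -2·1 + ½·-8·1² = -6 m; v ends -10 m/s.
1–2 s: v starts -10 m/s; Δx = -10·1 + ½·-1·1² = -10.5 m; v ends -11 m/s.
2–4 s: v starts -11 m/s; Δx = -11·2 + ½·12·2² = 2 m; v ends 13 m/s.
x(4) = 0 + Σ Δx = -14.5 m.

-14.5 m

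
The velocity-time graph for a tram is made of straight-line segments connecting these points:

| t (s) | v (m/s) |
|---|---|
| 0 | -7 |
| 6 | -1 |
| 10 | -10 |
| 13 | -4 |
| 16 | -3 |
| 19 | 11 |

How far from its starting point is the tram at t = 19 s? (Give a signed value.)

Displacement is the signed area under the v-t curve.
0–6 s: ½(-7 + -1)(6) = -24 m
6–10 s: ½(-1 + -10)(4) = -22 m
10–13 s: ½(-10 + -4)(3) = -21 m
13–16 s: ½(-4 + -3)(3) = -10.5 m
16–19 s: ½(-3 + 11)(3) = 12 m
Net displacement = -65.5 m

-65.5 m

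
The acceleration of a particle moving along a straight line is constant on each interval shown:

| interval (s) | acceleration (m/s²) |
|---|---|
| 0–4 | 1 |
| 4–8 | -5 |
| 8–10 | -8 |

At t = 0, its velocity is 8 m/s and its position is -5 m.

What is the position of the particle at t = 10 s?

11 m

On each constant-a segment, Δv = aΔt and Δx = v₀Δt + ½aΔt²; chain segment to segment.
0–4 s: v starts 8 m/s; Δx = 8·4 + ½·1·4² = 40 m; v ends 12 m/s.
4–8 s: v starts 12 m/s; Δx = 12·4 + ½·-5·4² = 8 m; v ends -8 m/s.
8–10 s: v starts -8 m/s; Δx = -8·2 + ½·-8·2² = -32 m; v ends -24 m/s.
x(10) = -5 + Σ Δx = 11 m.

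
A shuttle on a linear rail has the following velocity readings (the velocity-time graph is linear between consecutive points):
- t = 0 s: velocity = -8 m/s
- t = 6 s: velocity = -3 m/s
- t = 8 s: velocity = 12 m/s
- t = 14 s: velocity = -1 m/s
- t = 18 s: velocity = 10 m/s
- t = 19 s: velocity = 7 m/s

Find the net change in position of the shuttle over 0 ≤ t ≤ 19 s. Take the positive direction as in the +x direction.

35.5 m

Net displacement equals the area under the velocity-time graph (areas below the axis count negative).
0–6 s: ½(-8 + -3)(6) = -33 m
6–8 s: ½(-3 + 12)(2) = 9 m
8–14 s: ½(12 + -1)(6) = 33 m
14–18 s: ½(-1 + 10)(4) = 18 m
18–19 s: ½(10 + 7)(1) = 8.5 m
Net displacement = 35.5 m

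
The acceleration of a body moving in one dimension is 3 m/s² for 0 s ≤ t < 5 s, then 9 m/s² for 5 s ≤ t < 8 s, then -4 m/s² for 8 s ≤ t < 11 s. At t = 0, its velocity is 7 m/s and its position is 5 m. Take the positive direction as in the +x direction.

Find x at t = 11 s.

313 m

On each constant-a segment, Δv = aΔt and Δx = v₀Δt + ½aΔt²; chain segment to segment.
0–5 s: v starts 7 m/s; Δx = 7·5 + ½·3·5² = 72.5 m; v ends 22 m/s.
5–8 s: v starts 22 m/s; Δx = 22·3 + ½·9·3² = 106.5 m; v ends 49 m/s.
8–11 s: v starts 49 m/s; Δx = 49·3 + ½·-4·3² = 129 m; v ends 37 m/s.
x(11) = 5 + Σ Δx = 313 m.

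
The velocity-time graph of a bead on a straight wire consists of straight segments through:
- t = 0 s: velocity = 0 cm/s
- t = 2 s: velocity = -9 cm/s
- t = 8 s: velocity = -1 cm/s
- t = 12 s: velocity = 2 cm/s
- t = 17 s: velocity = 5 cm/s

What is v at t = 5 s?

On 2–8 s the graph is linear from -9 to -1 cm/s: v(5) = -9 + (-1 − -9)·(5 − 2)/(8 − 2) = -5 cm/s.

-5 cm/s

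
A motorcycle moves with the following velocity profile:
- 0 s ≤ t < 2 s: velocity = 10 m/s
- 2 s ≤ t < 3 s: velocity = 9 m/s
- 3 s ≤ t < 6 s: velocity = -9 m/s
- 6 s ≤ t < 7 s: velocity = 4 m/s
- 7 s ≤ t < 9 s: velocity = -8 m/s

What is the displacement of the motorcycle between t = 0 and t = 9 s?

-10 m

Displacement is the signed area under the v-t curve.
0–2 s: 10 × 2 = 20 m
2–3 s: 9 × 1 = 9 m
3–6 s: -9 × 3 = -27 m
6–7 s: 4 × 1 = 4 m
7–9 s: -8 × 2 = -16 m
Net displacement = -10 m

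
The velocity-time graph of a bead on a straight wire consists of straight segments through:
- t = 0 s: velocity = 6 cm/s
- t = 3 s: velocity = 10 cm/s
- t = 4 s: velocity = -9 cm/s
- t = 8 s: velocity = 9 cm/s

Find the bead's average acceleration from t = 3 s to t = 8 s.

Average acceleration = Δv/Δt = (9 − 10)/(8 − 3) = -0.2 cm/s².

-0.2 cm/s²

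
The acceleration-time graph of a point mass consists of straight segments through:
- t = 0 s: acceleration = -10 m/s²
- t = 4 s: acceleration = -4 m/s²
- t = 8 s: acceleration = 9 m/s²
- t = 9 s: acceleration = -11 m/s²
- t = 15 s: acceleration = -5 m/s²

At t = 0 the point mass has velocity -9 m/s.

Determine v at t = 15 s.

-76 m/s

Δv equals the area under the a-t graph; then v = v₀ + Δv.
0–4 s: ½(-10 + -4)(4) = -28 m/s
4–8 s: ½(-4 + 9)(4) = 10 m/s
8–9 s: ½(9 + -11)(1) = -1 m/s
9–15 s: ½(-11 + -5)(6) = -48 m/s
Δv = -67 m/s, so v(15) = -9 + (-67) = -76 m/s.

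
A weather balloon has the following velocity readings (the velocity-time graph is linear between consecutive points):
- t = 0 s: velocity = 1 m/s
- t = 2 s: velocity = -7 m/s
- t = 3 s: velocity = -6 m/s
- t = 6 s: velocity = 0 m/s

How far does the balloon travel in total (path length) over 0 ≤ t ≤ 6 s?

Total distance travelled is ∫|v| dt — sum the magnitudes of each area piece.
0–2 s: v = 0 at t = 0.25 s; triangle areas 0.125 + 6.125 = 6.25 m
2–3 s: |½(-7 + -6)(1)| = 6.5 m
3–6 s: |½(-6 + 0)(3)| = 9 m
Total distance = 21.75 m

21.75 m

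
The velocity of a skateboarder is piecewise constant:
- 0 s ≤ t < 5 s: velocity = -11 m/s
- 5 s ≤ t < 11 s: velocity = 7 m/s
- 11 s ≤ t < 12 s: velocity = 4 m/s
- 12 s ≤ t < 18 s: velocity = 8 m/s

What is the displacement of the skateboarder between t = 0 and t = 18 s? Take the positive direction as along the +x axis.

Displacement is the signed area under the v-t curve.
0–5 s: -11 × 5 = -55 m
5–11 s: 7 × 6 = 42 m
11–12 s: 4 × 1 = 4 m
12–18 s: 8 × 6 = 48 m
Net displacement = 39 m

39 m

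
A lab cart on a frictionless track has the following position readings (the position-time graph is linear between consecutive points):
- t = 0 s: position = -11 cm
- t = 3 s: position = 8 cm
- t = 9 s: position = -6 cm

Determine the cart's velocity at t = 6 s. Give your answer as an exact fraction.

-7/3 cm/s

Velocity is the slope of the x-t graph on 3–9 s: (-6 − 8)/(9 − 3) = -7/3 cm/s.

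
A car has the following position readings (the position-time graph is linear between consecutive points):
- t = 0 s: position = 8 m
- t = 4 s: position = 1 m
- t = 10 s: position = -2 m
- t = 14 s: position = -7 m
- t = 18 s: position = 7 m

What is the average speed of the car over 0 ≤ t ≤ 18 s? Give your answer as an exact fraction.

29/18 m/s

Average speed = (total path length)/(elapsed time); on a piecewise-linear x-t graph the path length is Σ|Δx|.
0–4 s: |Δx| = |1 − 8| = 7 m
4–10 s: |Δx| = |-2 − 1| = 3 m
10–14 s: |Δx| = |-7 − -2| = 5 m
14–18 s: |Δx| = |7 − -7| = 14 m
Total path = 29 m; average speed = 29/18 = 29/18 m/s.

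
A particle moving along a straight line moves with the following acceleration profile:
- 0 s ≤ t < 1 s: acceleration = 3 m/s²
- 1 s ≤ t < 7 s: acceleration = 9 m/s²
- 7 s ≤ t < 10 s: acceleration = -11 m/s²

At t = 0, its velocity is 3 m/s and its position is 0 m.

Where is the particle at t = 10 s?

On each constant-a segment, Δv = aΔt and Δx = v₀Δt + ½aΔt²; chain segment to segment.
0–1 s: v starts 3 m/s; Δx = 3·1 + ½·3·1² = 4.5 m; v ends 6 m/s.
1–7 s: v starts 6 m/s; Δx = 6·6 + ½·9·6² = 198 m; v ends 60 m/s.
7–10 s: v starts 60 m/s; Δx = 60·3 + ½·-11·3² = 130.5 m; v ends 27 m/s.
x(10) = 0 + Σ Δx = 333 m.

333 m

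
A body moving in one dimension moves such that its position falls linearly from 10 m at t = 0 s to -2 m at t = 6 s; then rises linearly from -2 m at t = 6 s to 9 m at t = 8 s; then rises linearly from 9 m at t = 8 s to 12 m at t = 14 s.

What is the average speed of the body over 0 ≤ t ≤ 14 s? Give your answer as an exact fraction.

Average speed = (total path length)/(elapsed time); on a piecewise-linear x-t graph the path length is Σ|Δx|.
0–6 s: |Δx| = |-2 − 10| = 12 m
6–8 s: |Δx| = |9 − -2| = 11 m
8–14 s: |Δx| = |12 − 9| = 3 m
Total path = 26 m; average speed = 26/14 = 13/7 m/s.

13/7 m/s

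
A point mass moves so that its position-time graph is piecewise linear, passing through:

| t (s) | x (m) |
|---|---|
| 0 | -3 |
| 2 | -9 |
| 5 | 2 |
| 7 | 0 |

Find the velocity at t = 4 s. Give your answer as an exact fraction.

Velocity is the slope of the x-t graph on 2–5 s: (2 − -9)/(5 − 2) = 11/3 m/s.

11/3 m/s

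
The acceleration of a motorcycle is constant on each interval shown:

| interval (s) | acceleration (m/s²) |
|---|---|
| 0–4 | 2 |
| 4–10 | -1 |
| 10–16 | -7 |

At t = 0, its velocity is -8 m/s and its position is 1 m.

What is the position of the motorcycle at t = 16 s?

On each constant-a segment, Δv = aΔt and Δx = v₀Δt + ½aΔt²; chain segment to segment.
0–4 s: v starts -8 m/s; Δx = -8·4 + ½·2·4² = -16 m; v ends 0 m/s.
4–10 s: v starts 0 m/s; Δx = 0·6 + ½·-1·6² = -18 m; v ends -6 m/s.
10–16 s: v starts -6 m/s; Δx = -6·6 + ½·-7·6² = -162 m; v ends -48 m/s.
x(16) = 1 + Σ Δx = -195 m.

-195 m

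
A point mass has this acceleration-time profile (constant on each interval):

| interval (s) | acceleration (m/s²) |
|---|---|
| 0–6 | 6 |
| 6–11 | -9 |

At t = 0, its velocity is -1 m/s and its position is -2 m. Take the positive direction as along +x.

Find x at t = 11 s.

162.5 m

On each constant-a segment, Δv = aΔt and Δx = v₀Δt + ½aΔt²; chain segment to segment.
0–6 s: v starts -1 m/s; Δx = -1·6 + ½·6·6² = 102 m; v ends 35 m/s.
6–11 s: v starts 35 m/s; Δx = 35·5 + ½·-9·5² = 62.5 m; v ends -10 m/s.
x(11) = -2 + Σ Δx = 162.5 m.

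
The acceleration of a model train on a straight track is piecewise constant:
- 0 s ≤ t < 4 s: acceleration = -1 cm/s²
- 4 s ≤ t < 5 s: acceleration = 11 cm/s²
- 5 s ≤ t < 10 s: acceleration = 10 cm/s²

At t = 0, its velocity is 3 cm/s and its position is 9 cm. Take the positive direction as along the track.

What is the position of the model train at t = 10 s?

On each constant-a segment, Δv = aΔt and Δx = v₀Δt + ½aΔt²; chain segment to segment.
0–4 s: v starts 3 cm/s; Δx = 3·4 + ½·-1·4² = 4 cm; v ends -1 cm/s.
4–5 s: v starts -1 cm/s; Δx = -1·1 + ½·11·1² = 4.5 cm; v ends 10 cm/s.
5–10 s: v starts 10 cm/s; Δx = 10·5 + ½·10·5² = 175 cm; v ends 60 cm/s.
x(10) = 9 + Σ Δx = 192.5 cm.

192.5 cm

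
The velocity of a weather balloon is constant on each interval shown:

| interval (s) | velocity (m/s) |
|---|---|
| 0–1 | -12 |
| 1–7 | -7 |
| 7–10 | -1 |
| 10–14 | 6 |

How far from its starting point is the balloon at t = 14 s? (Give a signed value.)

Net displacement equals the area under the velocity-time graph (areas below the axis count negative).
0–1 s: -12 × 1 = -12 m
1–7 s: -7 × 6 = -42 m
7–10 s: -1 × 3 = -3 m
10–14 s: 6 × 4 = 24 m
Net displacement = -33 m

-33 m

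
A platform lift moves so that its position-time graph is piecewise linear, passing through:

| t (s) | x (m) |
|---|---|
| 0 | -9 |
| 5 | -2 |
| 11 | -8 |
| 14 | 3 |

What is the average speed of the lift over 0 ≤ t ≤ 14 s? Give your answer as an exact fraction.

Average speed = (total path length)/(elapsed time); on a piecewise-linear x-t graph the path length is Σ|Δx|.
0–5 s: |Δx| = |-2 − -9| = 7 m
5–11 s: |Δx| = |-8 − -2| = 6 m
11–14 s: |Δx| = |3 − -8| = 11 m
Total path = 24 m; average speed = 24/14 = 12/7 m/s.

12/7 m/s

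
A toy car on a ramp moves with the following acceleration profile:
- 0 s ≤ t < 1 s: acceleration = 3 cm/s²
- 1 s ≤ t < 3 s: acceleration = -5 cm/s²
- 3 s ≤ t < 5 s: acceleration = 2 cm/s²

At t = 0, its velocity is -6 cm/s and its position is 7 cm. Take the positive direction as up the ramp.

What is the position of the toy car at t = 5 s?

On each constant-a segment, Δv = aΔt and Δx = v₀Δt + ½aΔt²; chain segment to segment.
0–1 s: v starts -6 cm/s; Δx = -6·1 + ½·3·1² = -4.5 cm; v ends -3 cm/s.
1–3 s: v starts -3 cm/s; Δx = -3·2 + ½·-5·2² = -16 cm; v ends -13 cm/s.
3–5 s: v starts -13 cm/s; Δx = -13·2 + ½·2·2² = -22 cm; v ends -9 cm/s.
x(5) = 7 + Σ Δx = -35.5 cm.

-35.5 cm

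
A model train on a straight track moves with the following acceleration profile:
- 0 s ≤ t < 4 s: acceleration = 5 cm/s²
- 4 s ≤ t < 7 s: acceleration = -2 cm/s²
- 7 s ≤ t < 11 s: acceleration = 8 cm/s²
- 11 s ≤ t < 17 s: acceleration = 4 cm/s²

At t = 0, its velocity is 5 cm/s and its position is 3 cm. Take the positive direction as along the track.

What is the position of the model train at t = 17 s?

On each constant-a segment, Δv = aΔt and Δx = v₀Δt + ½aΔt²; chain segment to segment.
0–4 s: v starts 5 cm/s; Δx = 5·4 + ½·5·4² = 60 cm; v ends 25 cm/s.
4–7 s: v starts 25 cm/s; Δx = 25·3 + ½·-2·3² = 66 cm; v ends 19 cm/s.
7–11 s: v starts 19 cm/s; Δx = 19·4 + ½·8·4² = 140 cm; v ends 51 cm/s.
11–17 s: v starts 51 cm/s; Δx = 51·6 + ½·4·6² = 378 cm; v ends 75 cm/s.
x(17) = 3 + Σ Δx = 647 cm.

647 cm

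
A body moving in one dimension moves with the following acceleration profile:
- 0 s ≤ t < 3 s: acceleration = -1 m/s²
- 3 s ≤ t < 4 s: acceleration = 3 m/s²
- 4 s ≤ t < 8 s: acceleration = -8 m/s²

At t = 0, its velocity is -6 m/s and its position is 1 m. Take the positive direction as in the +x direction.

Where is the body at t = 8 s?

On each constant-a segment, Δv = aΔt and Δx = v₀Δt + ½aΔt²; chain segment to segment.
0–3 s: v starts -6 m/s; Δx = -6·3 + ½·-1·3² = -22.5 m; v ends -9 m/s.
3–4 s: v starts -9 m/s; Δx = -9·1 + ½·3·1² = -7.5 m; v ends -6 m/s.
4–8 s: v starts -6 m/s; Δx = -6·4 + ½·-8·4² = -88 m; v ends -38 m/s.
x(8) = 1 + Σ Δx = -117 m.

-117 m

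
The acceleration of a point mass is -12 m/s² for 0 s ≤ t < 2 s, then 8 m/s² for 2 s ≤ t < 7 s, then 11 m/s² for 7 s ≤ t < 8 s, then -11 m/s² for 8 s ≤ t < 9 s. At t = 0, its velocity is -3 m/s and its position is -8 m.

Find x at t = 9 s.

On each constant-a segment, Δv = aΔt and Δx = v₀Δt + ½aΔt²; chain segment to segment.
0–2 s: v starts -3 m/s; Δx = -3·2 + ½·-12·2² = -30 m; v ends -27 m/s.
2–7 s: v starts -27 m/s; Δx = -27·5 + ½·8·5² = -35 m; v ends 13 m/s.
7–8 s: v starts 13 m/s; Δx = 13·1 + ½·11·1² = 18.5 m; v ends 24 m/s.
8–9 s: v starts 24 m/s; Δx = 24·1 + ½·-11·1² = 18.5 m; v ends 13 m/s.
x(9) = -8 + Σ Δx = -36 m.

-36 m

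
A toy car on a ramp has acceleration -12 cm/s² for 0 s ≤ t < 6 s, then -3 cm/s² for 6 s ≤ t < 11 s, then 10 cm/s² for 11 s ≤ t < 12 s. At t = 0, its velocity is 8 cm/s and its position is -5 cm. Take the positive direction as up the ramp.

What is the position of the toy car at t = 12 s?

On each constant-a segment, Δv = aΔt and Δx = v₀Δt + ½aΔt²; chain segment to segment.
0–6 s: v starts 8 cm/s; Δx = 8·6 + ½·-12·6² = -168 cm; v ends -64 cm/s.
6–11 s: v starts -64 cm/s; Δx = -64·5 + ½·-3·5² = -357.5 cm; v ends -79 cm/s.
11–12 s: v starts -79 cm/s; Δx = -79·1 + ½·10·1² = -74 cm; v ends -69 cm/s.
x(12) = -5 + Σ Δx = -604.5 cm.

-604.5 cm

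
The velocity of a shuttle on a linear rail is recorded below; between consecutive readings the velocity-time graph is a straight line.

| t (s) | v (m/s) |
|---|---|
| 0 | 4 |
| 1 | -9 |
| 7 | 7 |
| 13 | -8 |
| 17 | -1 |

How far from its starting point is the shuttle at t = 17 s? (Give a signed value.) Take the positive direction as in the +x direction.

Displacement is the signed area under the v-t curve.
0–1 s: ½(4 + -9)(1) = -2.5 m
1–7 s: ½(-9 + 7)(6) = -6 m
7–13 s: ½(7 + -8)(6) = -3 m
13–17 s: ½(-8 + -1)(4) = -18 m
Net displacement = -29.5 m

-29.5 m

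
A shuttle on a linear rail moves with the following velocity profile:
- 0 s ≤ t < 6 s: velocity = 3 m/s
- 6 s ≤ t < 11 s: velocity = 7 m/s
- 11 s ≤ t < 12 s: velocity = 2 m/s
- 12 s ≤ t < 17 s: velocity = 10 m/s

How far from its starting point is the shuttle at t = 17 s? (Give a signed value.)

Net displacement equals the area under the velocity-time graph (areas below the axis count negative).
0–6 s: 3 × 6 = 18 m
6–11 s: 7 × 5 = 35 m
11–12 s: 2 × 1 = 2 m
12–17 s: 10 × 5 = 50 m
Net displacement = 105 m

105 m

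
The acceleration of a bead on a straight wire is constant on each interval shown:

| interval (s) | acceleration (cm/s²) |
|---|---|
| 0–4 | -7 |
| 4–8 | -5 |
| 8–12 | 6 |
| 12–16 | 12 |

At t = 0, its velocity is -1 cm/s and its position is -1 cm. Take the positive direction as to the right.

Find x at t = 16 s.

-369 cm

On each constant-a segment, Δv = aΔt and Δx = v₀Δt + ½aΔt²; chain segment to segment.
0–4 s: v starts -1 cm/s; Δx = -1·4 + ½·-7·4² = -60 cm; v ends -29 cm/s.
4–8 s: v starts -29 cm/s; Δx = -29·4 + ½·-5·4² = -156 cm; v ends -49 cm/s.
8–12 s: v starts -49 cm/s; Δx = -49·4 + ½·6·4² = -148 cm; v ends -25 cm/s.
12–16 s: v starts -25 cm/s; Δx = -25·4 + ½·12·4² = -4 cm; v ends 23 cm/s.
x(16) = -1 + Σ Δx = -369 cm.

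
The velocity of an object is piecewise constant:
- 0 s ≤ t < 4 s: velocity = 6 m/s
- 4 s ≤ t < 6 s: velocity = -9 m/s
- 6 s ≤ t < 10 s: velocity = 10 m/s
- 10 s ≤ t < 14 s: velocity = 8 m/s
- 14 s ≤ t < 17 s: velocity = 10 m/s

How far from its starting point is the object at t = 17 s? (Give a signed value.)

Net displacement equals the area under the velocity-time graph (areas below the axis count negative).
0–4 s: 6 × 4 = 24 m
4–6 s: -9 × 2 = -18 m
6–10 s: 10 × 4 = 40 m
10–14 s: 8 × 4 = 32 m
14–17 s: 10 × 3 = 30 m
Net displacement = 108 m

108 m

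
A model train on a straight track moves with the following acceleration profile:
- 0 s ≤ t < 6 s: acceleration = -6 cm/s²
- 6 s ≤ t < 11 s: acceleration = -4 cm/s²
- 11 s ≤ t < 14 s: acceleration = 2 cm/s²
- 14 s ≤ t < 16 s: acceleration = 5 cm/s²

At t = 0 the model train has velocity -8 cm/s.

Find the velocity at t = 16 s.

-48 cm/s

Δv equals the area under the a-t graph; then v = v₀ + Δv.
0–6 s: -6 × 6 = -36 cm/s
6–11 s: -4 × 5 = -20 cm/s
11–14 s: 2 × 3 = 6 cm/s
14–16 s: 5 × 2 = 10 cm/s
Δv = -40 cm/s, so v(16) = -8 + (-40) = -48 cm/s.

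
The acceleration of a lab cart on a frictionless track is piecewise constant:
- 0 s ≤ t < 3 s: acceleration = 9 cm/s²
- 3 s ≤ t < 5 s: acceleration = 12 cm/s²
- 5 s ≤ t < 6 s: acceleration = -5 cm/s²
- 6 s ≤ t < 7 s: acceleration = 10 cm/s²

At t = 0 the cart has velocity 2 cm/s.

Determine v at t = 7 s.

58 cm/s

Δv equals the area under the a-t graph; then v = v₀ + Δv.
0–3 s: 9 × 3 = 27 cm/s
3–5 s: 12 × 2 = 24 cm/s
5–6 s: -5 × 1 = -5 cm/s
6–7 s: 10 × 1 = 10 cm/s
Δv = 56 cm/s, so v(7) = 2 + (56) = 58 cm/s.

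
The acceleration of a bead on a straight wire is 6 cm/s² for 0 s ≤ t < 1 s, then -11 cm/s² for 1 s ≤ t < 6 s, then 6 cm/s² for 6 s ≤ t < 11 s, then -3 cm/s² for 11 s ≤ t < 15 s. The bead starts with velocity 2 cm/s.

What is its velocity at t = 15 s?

Δv equals the area under the a-t graph; then v = v₀ + Δv.
0–1 s: 6 × 1 = 6 cm/s
1–6 s: -11 × 5 = -55 cm/s
6–11 s: 6 × 5 = 30 cm/s
11–15 s: -3 × 4 = -12 cm/s
Δv = -31 cm/s, so v(15) = 2 + (-31) = -29 cm/s.

-29 cm/s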